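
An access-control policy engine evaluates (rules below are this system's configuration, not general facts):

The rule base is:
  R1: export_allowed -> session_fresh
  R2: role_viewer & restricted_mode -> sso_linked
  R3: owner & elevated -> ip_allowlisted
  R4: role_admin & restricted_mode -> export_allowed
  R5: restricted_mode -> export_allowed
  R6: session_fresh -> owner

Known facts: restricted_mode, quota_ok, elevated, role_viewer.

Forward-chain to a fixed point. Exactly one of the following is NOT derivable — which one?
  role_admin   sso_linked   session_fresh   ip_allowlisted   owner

role_admin

[1] R2 [role_viewer & restricted_mode -> sso_linked]; R5 [restricted_mode -> export_allowed]. ⇒ new: sso_linked, export_allowed.
[2] R1 [export_allowed -> session_fresh]. ⇒ new: session_fresh.
[3] R6 [session_fresh -> owner]. ⇒ new: owner.
[4] R3 [owner & elevated -> ip_allowlisted]. ⇒ new: ip_allowlisted.
Derived: session_fresh (round 2), sso_linked (round 1), owner (round 3), ip_allowlisted (round 4). role_admin never appears in any round.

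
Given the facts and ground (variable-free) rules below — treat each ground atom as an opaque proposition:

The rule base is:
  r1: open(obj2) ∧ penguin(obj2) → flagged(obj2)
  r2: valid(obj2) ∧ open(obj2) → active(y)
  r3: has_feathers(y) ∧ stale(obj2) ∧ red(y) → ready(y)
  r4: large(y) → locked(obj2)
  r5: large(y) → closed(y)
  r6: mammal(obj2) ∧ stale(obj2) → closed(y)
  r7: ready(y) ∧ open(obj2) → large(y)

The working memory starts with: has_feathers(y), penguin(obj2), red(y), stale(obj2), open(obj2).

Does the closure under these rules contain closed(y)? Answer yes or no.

Round 1: r1 [open(obj2) ∧ penguin(obj2) → flagged(obj2)]; r3 [has_feathers(y) ∧ stale(obj2) ∧ red(y) → ready(y)]. Adds flagged(obj2), ready(y).
Round 2: r7 [ready(y) ∧ open(obj2) → large(y)]. Adds large(y).
Round 3: r4 [large(y) → locked(obj2)]; r5 [large(y) → closed(y)]. Adds locked(obj2), closed(y).
closed(y) appears in round 3, so it is derivable.

yes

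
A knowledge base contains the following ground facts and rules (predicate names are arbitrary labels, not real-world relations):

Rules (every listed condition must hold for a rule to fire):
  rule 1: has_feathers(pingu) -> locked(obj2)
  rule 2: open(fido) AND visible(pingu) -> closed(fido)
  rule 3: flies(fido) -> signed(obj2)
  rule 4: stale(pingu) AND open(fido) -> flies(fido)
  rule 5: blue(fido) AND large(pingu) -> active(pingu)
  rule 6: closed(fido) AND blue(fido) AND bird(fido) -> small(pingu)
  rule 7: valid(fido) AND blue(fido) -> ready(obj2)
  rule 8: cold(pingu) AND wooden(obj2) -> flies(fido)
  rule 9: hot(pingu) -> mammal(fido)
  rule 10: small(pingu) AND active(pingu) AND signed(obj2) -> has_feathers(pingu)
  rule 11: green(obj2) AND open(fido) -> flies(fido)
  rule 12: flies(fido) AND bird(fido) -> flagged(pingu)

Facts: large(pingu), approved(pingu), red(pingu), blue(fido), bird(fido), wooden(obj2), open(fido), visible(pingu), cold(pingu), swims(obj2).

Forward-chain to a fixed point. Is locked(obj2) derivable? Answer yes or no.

yes

[1] rule 2 [open(fido) AND visible(pingu) -> closed(fido)]; rule 5 [blue(fido) AND large(pingu) -> active(pingu)]; rule 8 [cold(pingu) AND wooden(obj2) -> flies(fido)]. ⇒ new: closed(fido), active(pingu), flies(fido).
[2] rule 3 [flies(fido) -> signed(obj2)]; rule 6 [closed(fido) AND blue(fido) AND bird(fido) -> small(pingu)]; rule 12 [flies(fido) AND bird(fido) -> flagged(pingu)]. ⇒ new: signed(obj2), small(pingu), flagged(pingu).
[3] rule 10 [small(pingu) AND active(pingu) AND signed(obj2) -> has_feathers(pingu)]. ⇒ new: has_feathers(pingu).
[4] rule 1 [has_feathers(pingu) -> locked(obj2)]. ⇒ new: locked(obj2).
locked(obj2) appears in round 4, so it is derivable.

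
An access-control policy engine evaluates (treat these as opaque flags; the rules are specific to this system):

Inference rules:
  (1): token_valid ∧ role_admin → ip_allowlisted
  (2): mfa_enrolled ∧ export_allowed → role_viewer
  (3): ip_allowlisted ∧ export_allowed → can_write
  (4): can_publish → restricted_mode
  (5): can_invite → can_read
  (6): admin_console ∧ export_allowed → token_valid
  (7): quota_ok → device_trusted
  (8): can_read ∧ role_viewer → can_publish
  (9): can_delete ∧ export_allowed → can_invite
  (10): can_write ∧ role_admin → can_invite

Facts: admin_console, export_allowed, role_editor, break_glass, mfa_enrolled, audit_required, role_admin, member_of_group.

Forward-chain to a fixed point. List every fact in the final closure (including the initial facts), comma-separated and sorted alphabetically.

admin_console, audit_required, break_glass, can_invite, can_publish, can_read, can_write, export_allowed, ip_allowlisted, member_of_group, mfa_enrolled, restricted_mode, role_admin, role_editor, role_viewer, token_valid

Round 1 — (2), (6), derive role_viewer, token_valid.
Round 2 — (1), derive ip_allowlisted.
Round 3 — (3), derive can_write.
Round 4 — (10), derive can_invite.
Round 5 — (5), derive can_read.
Round 6 — (8), derive can_publish.
Round 7 — (4), derive restricted_mode.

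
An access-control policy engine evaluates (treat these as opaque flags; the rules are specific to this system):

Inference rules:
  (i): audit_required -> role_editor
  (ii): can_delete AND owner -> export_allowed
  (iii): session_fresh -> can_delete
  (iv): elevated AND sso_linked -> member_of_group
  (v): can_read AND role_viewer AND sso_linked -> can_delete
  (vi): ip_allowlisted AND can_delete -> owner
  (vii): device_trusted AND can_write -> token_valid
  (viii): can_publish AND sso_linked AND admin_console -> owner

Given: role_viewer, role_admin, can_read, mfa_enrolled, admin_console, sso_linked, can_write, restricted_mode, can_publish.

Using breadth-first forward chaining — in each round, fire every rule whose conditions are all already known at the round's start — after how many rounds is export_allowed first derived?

Round 1 — (v), (viii), derive can_delete, owner.
Round 2 — (ii), derive export_allowed.
export_allowed first appears in round 2.

2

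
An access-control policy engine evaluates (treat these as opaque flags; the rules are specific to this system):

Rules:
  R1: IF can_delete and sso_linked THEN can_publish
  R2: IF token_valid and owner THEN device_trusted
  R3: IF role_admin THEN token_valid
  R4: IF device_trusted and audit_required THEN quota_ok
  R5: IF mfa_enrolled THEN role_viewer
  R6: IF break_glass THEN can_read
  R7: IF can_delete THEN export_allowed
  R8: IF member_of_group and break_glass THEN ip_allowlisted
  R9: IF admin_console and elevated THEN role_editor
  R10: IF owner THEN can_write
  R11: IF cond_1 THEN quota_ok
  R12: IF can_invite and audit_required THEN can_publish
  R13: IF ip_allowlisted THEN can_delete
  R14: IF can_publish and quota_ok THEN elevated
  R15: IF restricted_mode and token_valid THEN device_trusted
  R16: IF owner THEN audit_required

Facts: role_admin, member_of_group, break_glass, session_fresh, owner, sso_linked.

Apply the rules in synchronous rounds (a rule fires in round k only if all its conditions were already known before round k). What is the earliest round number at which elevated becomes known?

4

Round 1: R3 [IF role_admin THEN token_valid]; R6 [IF break_glass THEN can_read]; R8 [IF member_of_group and break_glass THEN ip_allowlisted]; R10 [IF owner THEN can_write]; R16 [IF owner THEN audit_required]. Adds token_valid, can_read, ip_allowlisted, can_write, audit_required.
Round 2: R2 [IF token_valid and owner THEN device_trusted]; R13 [IF ip_allowlisted THEN can_delete]. Adds device_trusted, can_delete.
Round 3: R1 [IF can_delete and sso_linked THEN can_publish]; R4 [IF device_trusted and audit_required THEN quota_ok]; R7 [IF can_delete THEN export_allowed]. Adds can_publish, quota_ok, export_allowed.
Round 4: R14 [IF can_publish and quota_ok THEN elevated]. Adds elevated.
elevated first appears in round 4.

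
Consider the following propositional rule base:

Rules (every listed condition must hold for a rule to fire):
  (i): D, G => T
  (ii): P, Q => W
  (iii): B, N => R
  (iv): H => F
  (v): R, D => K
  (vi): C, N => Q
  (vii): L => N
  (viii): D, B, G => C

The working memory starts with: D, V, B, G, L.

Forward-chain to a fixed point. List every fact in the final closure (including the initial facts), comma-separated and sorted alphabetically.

Round 1 fires (i), (vii), (viii), giving T, N, C.
Round 2 fires (iii), (vi), giving R, Q.
Round 3 fires (v), giving K.

B, C, D, G, K, L, N, Q, R, T, V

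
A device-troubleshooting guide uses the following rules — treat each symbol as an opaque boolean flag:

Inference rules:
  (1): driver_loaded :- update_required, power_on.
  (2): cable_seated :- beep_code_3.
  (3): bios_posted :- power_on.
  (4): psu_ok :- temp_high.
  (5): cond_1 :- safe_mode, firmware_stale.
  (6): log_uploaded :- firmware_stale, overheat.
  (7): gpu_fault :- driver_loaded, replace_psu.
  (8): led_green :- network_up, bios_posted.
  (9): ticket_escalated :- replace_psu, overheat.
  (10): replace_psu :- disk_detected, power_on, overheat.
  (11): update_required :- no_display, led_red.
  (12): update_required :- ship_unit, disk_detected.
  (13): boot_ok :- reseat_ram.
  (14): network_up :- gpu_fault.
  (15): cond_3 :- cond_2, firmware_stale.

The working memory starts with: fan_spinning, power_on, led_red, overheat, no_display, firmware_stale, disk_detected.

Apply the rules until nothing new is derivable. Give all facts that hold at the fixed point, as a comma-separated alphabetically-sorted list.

bios_posted, disk_detected, driver_loaded, fan_spinning, firmware_stale, gpu_fault, led_green, led_red, log_uploaded, network_up, no_display, overheat, power_on, replace_psu, ticket_escalated, update_required

Round 1: (3) [bios_posted :- power_on.]; (6) [log_uploaded :- firmware_stale, overheat.]; (10) [replace_psu :- disk_detected, power_on, overheat.]; (11) [update_required :- no_display, led_red.]. Adds bios_posted, log_uploaded, replace_psu, update_required.
Round 2: (1) [driver_loaded :- update_required, power_on.]; (9) [ticket_escalated :- replace_psu, overheat.]. Adds driver_loaded, ticket_escalated.
Round 3: (7) [gpu_fault :- driver_loaded, replace_psu.]. Adds gpu_fault.
Round 4: (14) [network_up :- gpu_fault.]. Adds network_up.
Round 5: (8) [led_green :- network_up, bios_posted.]. Adds led_green.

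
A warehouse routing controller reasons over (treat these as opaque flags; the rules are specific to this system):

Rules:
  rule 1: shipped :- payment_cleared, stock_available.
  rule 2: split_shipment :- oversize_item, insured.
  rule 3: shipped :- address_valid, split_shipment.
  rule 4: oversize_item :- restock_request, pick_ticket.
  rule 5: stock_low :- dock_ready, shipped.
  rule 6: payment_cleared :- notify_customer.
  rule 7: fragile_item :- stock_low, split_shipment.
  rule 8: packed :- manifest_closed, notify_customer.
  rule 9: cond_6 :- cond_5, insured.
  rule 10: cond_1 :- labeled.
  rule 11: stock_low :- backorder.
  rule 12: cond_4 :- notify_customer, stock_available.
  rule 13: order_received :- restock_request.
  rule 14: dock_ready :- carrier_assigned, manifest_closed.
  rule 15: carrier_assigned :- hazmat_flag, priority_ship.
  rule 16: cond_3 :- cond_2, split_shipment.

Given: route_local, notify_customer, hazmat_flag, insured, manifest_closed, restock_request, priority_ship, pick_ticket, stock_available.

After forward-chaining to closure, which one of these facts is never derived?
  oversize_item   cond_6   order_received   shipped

cond_6

[1] rule 4 [oversize_item :- restock_request, pick_ticket.]; rule 6 [payment_cleared :- notify_customer.]; rule 8 [packed :- manifest_closed, notify_customer.]; rule 12 [cond_4 :- notify_customer, stock_available.]; rule 13 [order_received :- restock_request.]; rule 15 [carrier_assigned :- hazmat_flag, priority_ship.]. ⇒ new: oversize_item, payment_cleared, packed, cond_4, order_received, carrier_assigned.
[2] rule 1 [shipped :- payment_cleared, stock_available.]; rule 2 [split_shipment :- oversize_item, insured.]; rule 14 [dock_ready :- carrier_assigned, manifest_closed.]. ⇒ new: shipped, split_shipment, dock_ready.
[3] rule 5 [stock_low :- dock_ready, shipped.]. ⇒ new: stock_low.
[4] rule 7 [fragile_item :- stock_low, split_shipment.]. ⇒ new: fragile_item.
Derived: oversize_item (round 1), shipped (round 2), order_received (round 1). cond_6 never appears in any round.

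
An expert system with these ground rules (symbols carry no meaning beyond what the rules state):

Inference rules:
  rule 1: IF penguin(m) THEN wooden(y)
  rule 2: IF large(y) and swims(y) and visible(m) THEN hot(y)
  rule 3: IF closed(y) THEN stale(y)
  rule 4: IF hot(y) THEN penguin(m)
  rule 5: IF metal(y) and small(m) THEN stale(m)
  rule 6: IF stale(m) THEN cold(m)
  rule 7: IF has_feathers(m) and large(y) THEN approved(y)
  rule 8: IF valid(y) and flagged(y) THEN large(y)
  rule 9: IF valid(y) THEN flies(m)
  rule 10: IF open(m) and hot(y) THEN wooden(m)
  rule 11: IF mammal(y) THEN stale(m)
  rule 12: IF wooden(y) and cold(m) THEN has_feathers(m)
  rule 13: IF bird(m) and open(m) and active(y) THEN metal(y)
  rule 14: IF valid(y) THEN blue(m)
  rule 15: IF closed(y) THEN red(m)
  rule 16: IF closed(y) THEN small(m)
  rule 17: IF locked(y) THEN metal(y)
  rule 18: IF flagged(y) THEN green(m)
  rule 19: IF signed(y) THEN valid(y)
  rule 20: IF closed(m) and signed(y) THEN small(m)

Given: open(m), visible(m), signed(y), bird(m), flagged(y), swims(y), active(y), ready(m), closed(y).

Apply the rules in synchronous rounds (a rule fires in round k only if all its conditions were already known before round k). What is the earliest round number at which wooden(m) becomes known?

Round 1 fires rule 3, rule 13, rule 15, rule 16, rule 18, rule 19, giving stale(y), metal(y), red(m), small(m), green(m), valid(y).
Round 2 fires rule 5, rule 8, rule 9, rule 14, giving stale(m), large(y), flies(m), blue(m).
Round 3 fires rule 2, rule 6, giving hot(y), cold(m).
Round 4 fires rule 4, rule 10, giving penguin(m), wooden(m).
wooden(m) first appears in round 4.

4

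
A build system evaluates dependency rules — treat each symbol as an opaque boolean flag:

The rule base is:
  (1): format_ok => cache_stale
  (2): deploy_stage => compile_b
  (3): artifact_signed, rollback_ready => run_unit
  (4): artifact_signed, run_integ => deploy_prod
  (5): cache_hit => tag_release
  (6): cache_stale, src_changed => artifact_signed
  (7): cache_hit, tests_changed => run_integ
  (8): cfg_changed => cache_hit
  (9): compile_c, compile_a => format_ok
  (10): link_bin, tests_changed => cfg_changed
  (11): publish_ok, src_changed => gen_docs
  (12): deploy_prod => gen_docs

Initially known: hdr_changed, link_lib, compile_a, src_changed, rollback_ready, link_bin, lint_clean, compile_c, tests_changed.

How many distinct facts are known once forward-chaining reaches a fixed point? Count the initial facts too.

19

Round 1: (9) [compile_c, compile_a => format_ok]; (10) [link_bin, tests_changed => cfg_changed]. New: format_ok, cfg_changed.
Round 2: (1) [format_ok => cache_stale]; (8) [cfg_changed => cache_hit]. New: cache_stale, cache_hit.
Round 3: (5) [cache_hit => tag_release]; (6) [cache_stale, src_changed => artifact_signed]; (7) [cache_hit, tests_changed => run_integ]. New: tag_release, artifact_signed, run_integ.
Round 4: (3) [artifact_signed, rollback_ready => run_unit]; (4) [artifact_signed, run_integ => deploy_prod]. New: run_unit, deploy_prod.
Round 5: (12) [deploy_prod => gen_docs]. New: gen_docs.
Closure: {artifact_signed, cache_hit, cache_stale, cfg_changed, compile_a, compile_c, deploy_prod, format_ok, gen_docs, hdr_changed, link_bin, link_lib, lint_clean, rollback_ready, run_integ, run_unit, src_changed, tag_release, tests_changed} — 19 facts.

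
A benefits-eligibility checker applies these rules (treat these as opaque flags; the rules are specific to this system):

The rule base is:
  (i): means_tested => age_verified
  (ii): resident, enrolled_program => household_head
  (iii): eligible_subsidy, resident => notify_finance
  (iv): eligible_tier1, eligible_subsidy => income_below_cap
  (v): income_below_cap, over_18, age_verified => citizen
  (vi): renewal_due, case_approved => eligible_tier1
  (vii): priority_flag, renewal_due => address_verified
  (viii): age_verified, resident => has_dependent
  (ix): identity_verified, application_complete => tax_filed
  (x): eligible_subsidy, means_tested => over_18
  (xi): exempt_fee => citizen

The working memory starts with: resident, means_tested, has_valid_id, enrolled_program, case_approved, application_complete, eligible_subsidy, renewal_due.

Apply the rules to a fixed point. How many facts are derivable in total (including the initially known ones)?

Round 1 — (i), (ii), (iii), (vi), (x), derive age_verified, household_head, notify_finance, eligible_tier1, over_18.
Round 2 — (iv), (viii), derive income_below_cap, has_dependent.
Round 3 — (v), derive citizen.
Closure: {age_verified, application_complete, case_approved, citizen, eligible_subsidy, eligible_tier1, enrolled_program, has_dependent, has_valid_id, household_head, income_below_cap, means_tested, notify_finance, over_18, renewal_due, resident} — 16 facts.

16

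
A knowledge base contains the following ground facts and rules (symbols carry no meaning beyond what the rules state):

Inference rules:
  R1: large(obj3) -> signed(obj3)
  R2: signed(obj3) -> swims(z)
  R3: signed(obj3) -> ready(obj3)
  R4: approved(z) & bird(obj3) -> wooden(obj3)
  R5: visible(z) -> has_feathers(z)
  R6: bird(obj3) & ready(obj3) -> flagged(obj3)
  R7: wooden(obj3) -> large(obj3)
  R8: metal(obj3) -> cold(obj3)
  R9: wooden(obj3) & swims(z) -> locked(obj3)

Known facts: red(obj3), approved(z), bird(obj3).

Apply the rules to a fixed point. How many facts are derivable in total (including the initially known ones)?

[1] R4 [approved(z) & bird(obj3) -> wooden(obj3)]. ⇒ new: wooden(obj3).
[2] R7 [wooden(obj3) -> large(obj3)]. ⇒ new: large(obj3).
[3] R1 [large(obj3) -> signed(obj3)]. ⇒ new: signed(obj3).
[4] R2 [signed(obj3) -> swims(z)]; R3 [signed(obj3) -> ready(obj3)]. ⇒ new: swims(z), ready(obj3).
[5] R6 [bird(obj3) & ready(obj3) -> flagged(obj3)]; R9 [wooden(obj3) & swims(z) -> locked(obj3)]. ⇒ new: flagged(obj3), locked(obj3).
Closure: {approved(z), bird(obj3), flagged(obj3), large(obj3), locked(obj3), ready(obj3), red(obj3), signed(obj3), swims(z), wooden(obj3)} — 10 facts.

10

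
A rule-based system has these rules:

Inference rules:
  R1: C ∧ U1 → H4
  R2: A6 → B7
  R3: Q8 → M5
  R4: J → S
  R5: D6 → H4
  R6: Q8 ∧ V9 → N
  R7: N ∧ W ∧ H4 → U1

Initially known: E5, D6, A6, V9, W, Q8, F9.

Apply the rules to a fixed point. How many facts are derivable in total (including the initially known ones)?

12

Round 1: R2 [A6 → B7]; R3 [Q8 → M5]; R5 [D6 → H4]; R6 [Q8 ∧ V9 → N]. Adds B7, M5, H4, N.
Round 2: R7 [N ∧ W ∧ H4 → U1]. Adds U1.
Closure: {A6, B7, D6, E5, F9, H4, M5, N, Q8, U1, V9, W} — 12 facts.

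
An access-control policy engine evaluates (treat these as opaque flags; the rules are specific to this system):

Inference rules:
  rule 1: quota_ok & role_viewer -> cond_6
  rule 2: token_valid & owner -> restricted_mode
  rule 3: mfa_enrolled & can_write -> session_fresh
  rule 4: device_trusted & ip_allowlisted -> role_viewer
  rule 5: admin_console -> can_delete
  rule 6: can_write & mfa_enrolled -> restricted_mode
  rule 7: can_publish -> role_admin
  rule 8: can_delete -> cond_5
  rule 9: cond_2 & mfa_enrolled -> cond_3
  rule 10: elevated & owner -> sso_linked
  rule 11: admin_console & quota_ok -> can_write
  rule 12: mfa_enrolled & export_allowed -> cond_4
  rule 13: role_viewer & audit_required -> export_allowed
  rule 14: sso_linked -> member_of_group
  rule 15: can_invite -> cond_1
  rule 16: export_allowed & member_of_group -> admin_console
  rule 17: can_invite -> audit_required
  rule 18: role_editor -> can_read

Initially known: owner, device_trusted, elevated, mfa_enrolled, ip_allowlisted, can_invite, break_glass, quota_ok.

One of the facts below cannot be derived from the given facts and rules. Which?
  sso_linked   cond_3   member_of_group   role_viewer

Round 1: rule 4 [device_trusted & ip_allowlisted -> role_viewer]; rule 10 [elevated & owner -> sso_linked]; rule 15 [can_invite -> cond_1]; rule 17 [can_invite -> audit_required]. New: role_viewer, sso_linked, cond_1, audit_required.
Round 2: rule 1 [quota_ok & role_viewer -> cond_6]; rule 13 [role_viewer & audit_required -> export_allowed]; rule 14 [sso_linked -> member_of_group]. New: cond_6, export_allowed, member_of_group.
Round 3: rule 12 [mfa_enrolled & export_allowed -> cond_4]; rule 16 [export_allowed & member_of_group -> admin_console]. New: cond_4, admin_console.
Round 4: rule 5 [admin_console -> can_delete]; rule 11 [admin_console & quota_ok -> can_write]. New: can_delete, can_write.
Round 5: rule 3 [mfa_enrolled & can_write -> session_fresh]; rule 6 [can_write & mfa_enrolled -> restricted_mode]; rule 8 [can_delete -> cond_5]. New: session_fresh, restricted_mode, cond_5.
Derived: role_viewer (round 1), member_of_group (round 2), sso_linked (round 1). cond_3 never appears in any round.

cond_3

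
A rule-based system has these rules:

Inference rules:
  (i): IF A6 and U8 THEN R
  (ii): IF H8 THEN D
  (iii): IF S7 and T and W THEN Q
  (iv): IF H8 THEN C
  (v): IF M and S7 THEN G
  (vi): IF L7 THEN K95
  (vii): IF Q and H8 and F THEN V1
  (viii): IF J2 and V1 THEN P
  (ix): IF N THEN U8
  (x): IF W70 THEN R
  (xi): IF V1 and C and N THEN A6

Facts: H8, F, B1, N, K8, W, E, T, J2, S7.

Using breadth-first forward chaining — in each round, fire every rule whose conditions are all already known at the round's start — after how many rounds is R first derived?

Round 1 fires (ii), (iii), (iv), (ix), giving D, Q, C, U8.
Round 2 fires (vii), giving V1.
Round 3 fires (viii), (xi), giving P, A6.
Round 4 fires (i), giving R.
R first appears in round 4.

4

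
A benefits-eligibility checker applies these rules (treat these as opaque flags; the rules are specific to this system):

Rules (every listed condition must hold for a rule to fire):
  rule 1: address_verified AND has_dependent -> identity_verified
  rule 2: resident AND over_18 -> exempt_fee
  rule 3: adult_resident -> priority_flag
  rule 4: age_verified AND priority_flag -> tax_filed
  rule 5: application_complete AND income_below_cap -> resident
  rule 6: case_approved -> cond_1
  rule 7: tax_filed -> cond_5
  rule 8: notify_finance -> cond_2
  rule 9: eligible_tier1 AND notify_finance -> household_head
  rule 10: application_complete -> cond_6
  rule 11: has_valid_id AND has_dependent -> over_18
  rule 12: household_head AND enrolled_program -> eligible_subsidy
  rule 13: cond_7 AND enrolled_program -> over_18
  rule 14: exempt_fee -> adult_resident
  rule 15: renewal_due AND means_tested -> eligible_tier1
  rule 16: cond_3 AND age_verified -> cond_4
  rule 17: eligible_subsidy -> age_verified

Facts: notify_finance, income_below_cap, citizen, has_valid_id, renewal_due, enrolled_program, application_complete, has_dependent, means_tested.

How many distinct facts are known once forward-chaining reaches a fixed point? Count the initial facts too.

22

Round 1: rule 5 [application_complete AND income_below_cap -> resident]; rule 8 [notify_finance -> cond_2]; rule 10 [application_complete -> cond_6]; rule 11 [has_valid_id AND has_dependent -> over_18]; rule 15 [renewal_due AND means_tested -> eligible_tier1]. New: resident, cond_2, cond_6, over_18, eligible_tier1.
Round 2: rule 2 [resident AND over_18 -> exempt_fee]; rule 9 [eligible_tier1 AND notify_finance -> household_head]. New: exempt_fee, household_head.
Round 3: rule 12 [household_head AND enrolled_program -> eligible_subsidy]; rule 14 [exempt_fee -> adult_resident]. New: eligible_subsidy, adult_resident.
Round 4: rule 3 [adult_resident -> priority_flag]; rule 17 [eligible_subsidy -> age_verified]. New: priority_flag, age_verified.
Round 5: rule 4 [age_verified AND priority_flag -> tax_filed]. New: tax_filed.
Round 6: rule 7 [tax_filed -> cond_5]. New: cond_5.
Closure: {adult_resident, age_verified, application_complete, citizen, cond_2, cond_5, cond_6, eligible_subsidy, eligible_tier1, enrolled_program, exempt_fee, has_dependent, has_valid_id, household_head, income_below_cap, means_tested, notify_finance, over_18, priority_flag, renewal_due, resident, tax_filed} — 22 facts.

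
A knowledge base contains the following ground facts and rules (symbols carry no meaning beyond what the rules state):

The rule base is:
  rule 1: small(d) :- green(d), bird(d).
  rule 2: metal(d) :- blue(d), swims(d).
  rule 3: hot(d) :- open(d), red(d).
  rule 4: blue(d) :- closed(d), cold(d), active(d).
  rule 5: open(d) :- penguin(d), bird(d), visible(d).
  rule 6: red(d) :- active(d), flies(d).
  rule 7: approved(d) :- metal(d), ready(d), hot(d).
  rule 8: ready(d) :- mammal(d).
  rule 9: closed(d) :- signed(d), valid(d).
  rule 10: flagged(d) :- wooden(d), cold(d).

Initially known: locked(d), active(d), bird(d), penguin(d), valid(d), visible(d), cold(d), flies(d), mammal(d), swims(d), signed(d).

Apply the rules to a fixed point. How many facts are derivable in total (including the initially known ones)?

[1] rule 5 [open(d) :- penguin(d), bird(d), visible(d).]; rule 6 [red(d) :- active(d), flies(d).]; rule 8 [ready(d) :- mammal(d).]; rule 9 [closed(d) :- signed(d), valid(d).]. ⇒ new: open(d), red(d), ready(d), closed(d).
[2] rule 3 [hot(d) :- open(d), red(d).]; rule 4 [blue(d) :- closed(d), cold(d), active(d).]. ⇒ new: hot(d), blue(d).
[3] rule 2 [metal(d) :- blue(d), swims(d).]. ⇒ new: metal(d).
[4] rule 7 [approved(d) :- metal(d), ready(d), hot(d).]. ⇒ new: approved(d).
Closure: {active(d), approved(d), bird(d), blue(d), closed(d), cold(d), flies(d), hot(d), locked(d), mammal(d), metal(d), open(d), penguin(d), ready(d), red(d), signed(d), swims(d), valid(d), visible(d)} — 19 facts.

19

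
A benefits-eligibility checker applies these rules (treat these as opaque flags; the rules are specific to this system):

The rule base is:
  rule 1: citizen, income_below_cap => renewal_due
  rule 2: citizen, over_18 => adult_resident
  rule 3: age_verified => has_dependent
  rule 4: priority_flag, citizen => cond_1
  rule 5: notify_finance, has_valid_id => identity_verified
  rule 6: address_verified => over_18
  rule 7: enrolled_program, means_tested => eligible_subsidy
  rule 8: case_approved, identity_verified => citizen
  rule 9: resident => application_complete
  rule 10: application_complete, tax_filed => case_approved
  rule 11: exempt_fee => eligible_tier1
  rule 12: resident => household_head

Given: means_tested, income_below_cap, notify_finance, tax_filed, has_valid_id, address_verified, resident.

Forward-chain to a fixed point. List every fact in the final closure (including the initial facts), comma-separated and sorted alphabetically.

Round 1: rule 5 [notify_finance, has_valid_id => identity_verified]; rule 6 [address_verified => over_18]; rule 9 [resident => application_complete]; rule 12 [resident => household_head]. New: identity_verified, over_18, application_complete, household_head.
Round 2: rule 10 [application_complete, tax_filed => case_approved]. New: case_approved.
Round 3: rule 8 [case_approved, identity_verified => citizen]. New: citizen.
Round 4: rule 1 [citizen, income_below_cap => renewal_due]; rule 2 [citizen, over_18 => adult_resident]. New: renewal_due, adult_resident.

address_verified, adult_resident, application_complete, case_approved, citizen, has_valid_id, household_head, identity_verified, income_below_cap, means_tested, notify_finance, over_18, renewal_due, resident, tax_filed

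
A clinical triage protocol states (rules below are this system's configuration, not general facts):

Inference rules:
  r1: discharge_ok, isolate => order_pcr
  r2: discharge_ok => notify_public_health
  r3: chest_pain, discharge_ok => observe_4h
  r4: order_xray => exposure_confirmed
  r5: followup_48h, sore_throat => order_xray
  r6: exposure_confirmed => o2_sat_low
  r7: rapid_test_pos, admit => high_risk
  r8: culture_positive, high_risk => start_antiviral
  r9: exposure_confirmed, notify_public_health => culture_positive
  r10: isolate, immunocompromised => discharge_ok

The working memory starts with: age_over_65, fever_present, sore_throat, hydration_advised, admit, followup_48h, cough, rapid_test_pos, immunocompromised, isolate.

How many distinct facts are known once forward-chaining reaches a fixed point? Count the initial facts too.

Round 1 fires r5, r7, r10, giving order_xray, high_risk, discharge_ok.
Round 2 fires r1, r2, r4, giving order_pcr, notify_public_health, exposure_confirmed.
Round 3 fires r6, r9, giving o2_sat_low, culture_positive.
Round 4 fires r8, giving start_antiviral.
Closure: {admit, age_over_65, cough, culture_positive, discharge_ok, exposure_confirmed, fever_present, followup_48h, high_risk, hydration_advised, immunocompromised, isolate, notify_public_health, o2_sat_low, order_pcr, order_xray, rapid_test_pos, sore_throat, start_antiviral} — 19 facts.

19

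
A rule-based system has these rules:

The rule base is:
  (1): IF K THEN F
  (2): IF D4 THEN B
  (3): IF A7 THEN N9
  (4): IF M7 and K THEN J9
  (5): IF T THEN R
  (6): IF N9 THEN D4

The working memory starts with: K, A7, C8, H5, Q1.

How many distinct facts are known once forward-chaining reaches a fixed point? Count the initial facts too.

9

[1] (1) [IF K THEN F]; (3) [IF A7 THEN N9]. ⇒ new: F, N9.
[2] (6) [IF N9 THEN D4]. ⇒ new: D4.
[3] (2) [IF D4 THEN B]. ⇒ new: B.
Closure: {A7, B, C8, D4, F, H5, K, N9, Q1} — 9 facts.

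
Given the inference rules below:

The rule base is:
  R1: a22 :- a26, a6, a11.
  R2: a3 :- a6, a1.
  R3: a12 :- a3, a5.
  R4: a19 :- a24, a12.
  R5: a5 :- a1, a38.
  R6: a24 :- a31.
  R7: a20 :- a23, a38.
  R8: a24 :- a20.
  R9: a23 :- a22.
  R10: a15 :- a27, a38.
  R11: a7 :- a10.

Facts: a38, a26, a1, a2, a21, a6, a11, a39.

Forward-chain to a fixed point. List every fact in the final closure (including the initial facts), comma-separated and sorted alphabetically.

Round 1: R1 [a22 :- a26, a6, a11.]; R2 [a3 :- a6, a1.]; R5 [a5 :- a1, a38.]. New: a22, a3, a5.
Round 2: R3 [a12 :- a3, a5.]; R9 [a23 :- a22.]. New: a12, a23.
Round 3: R7 [a20 :- a23, a38.]. New: a20.
Round 4: R8 [a24 :- a20.]. New: a24.
Round 5: R4 [a19 :- a24, a12.]. New: a19.

a1, a11, a12, a19, a2, a20, a21, a22, a23, a24, a26, a3, a38, a39, a5, a6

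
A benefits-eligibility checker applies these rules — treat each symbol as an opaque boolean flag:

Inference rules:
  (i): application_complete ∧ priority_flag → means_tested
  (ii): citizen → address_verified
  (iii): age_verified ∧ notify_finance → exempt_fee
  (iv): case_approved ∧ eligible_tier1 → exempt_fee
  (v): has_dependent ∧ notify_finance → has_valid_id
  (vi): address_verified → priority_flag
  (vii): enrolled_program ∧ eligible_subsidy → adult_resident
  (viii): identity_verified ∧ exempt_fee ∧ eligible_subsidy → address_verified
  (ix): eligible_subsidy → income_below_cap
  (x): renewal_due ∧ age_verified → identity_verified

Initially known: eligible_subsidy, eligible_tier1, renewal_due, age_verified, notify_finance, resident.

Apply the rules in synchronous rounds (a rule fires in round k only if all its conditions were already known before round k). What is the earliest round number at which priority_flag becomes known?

3

Round 1 — (iii), (ix), (x), derive exempt_fee, income_below_cap, identity_verified.
Round 2 — (viii), derive address_verified.
Round 3 — (vi), derive priority_flag.
priority_flag first appears in round 3.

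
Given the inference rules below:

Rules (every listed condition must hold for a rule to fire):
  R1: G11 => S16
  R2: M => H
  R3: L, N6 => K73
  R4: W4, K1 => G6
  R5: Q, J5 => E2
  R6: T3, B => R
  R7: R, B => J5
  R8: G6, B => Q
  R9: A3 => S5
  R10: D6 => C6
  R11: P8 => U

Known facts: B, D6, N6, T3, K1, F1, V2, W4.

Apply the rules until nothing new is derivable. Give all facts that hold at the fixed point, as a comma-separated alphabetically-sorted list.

Round 1: R4 [W4, K1 => G6]; R6 [T3, B => R]; R10 [D6 => C6]. Adds G6, R, C6.
Round 2: R7 [R, B => J5]; R8 [G6, B => Q]. Adds J5, Q.
Round 3: R5 [Q, J5 => E2]. Adds E2.

B, C6, D6, E2, F1, G6, J5, K1, N6, Q, R, T3, V2, W4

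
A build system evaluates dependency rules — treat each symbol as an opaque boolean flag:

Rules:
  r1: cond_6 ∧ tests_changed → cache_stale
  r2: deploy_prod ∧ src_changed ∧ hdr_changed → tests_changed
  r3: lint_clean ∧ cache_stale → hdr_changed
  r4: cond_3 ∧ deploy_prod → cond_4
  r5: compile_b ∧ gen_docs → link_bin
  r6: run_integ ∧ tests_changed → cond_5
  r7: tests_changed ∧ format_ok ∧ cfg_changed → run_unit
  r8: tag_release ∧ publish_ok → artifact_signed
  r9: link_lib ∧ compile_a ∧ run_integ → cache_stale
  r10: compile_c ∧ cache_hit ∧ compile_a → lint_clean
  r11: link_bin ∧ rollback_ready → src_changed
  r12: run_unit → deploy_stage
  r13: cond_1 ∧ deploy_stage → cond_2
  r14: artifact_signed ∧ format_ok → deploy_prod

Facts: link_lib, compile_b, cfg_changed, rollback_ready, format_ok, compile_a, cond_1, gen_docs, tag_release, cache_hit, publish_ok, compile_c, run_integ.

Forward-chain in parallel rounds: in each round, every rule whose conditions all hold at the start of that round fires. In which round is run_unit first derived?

4

Round 1 fires r5, r8, r9, r10, giving link_bin, artifact_signed, cache_stale, lint_clean.
Round 2 fires r3, r11, r14, giving hdr_changed, src_changed, deploy_prod.
Round 3 fires r2, giving tests_changed.
Round 4 fires r6, r7, giving cond_5, run_unit.
run_unit first appears in round 4.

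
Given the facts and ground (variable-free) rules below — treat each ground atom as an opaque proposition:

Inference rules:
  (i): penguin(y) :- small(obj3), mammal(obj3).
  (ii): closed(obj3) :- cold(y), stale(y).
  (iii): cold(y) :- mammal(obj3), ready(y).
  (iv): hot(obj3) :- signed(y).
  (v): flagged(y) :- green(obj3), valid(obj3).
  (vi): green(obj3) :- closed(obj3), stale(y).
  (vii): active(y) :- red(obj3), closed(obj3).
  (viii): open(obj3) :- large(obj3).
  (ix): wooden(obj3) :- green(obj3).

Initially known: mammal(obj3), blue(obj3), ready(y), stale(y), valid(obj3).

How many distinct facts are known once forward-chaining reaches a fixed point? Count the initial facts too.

Round 1 — (iii), derive cold(y).
Round 2 — (ii), derive closed(obj3).
Round 3 — (vi), derive green(obj3).
Round 4 — (v), (ix), derive flagged(y), wooden(obj3).
Closure: {blue(obj3), closed(obj3), cold(y), flagged(y), green(obj3), mammal(obj3), ready(y), stale(y), valid(obj3), wooden(obj3)} — 10 facts.

10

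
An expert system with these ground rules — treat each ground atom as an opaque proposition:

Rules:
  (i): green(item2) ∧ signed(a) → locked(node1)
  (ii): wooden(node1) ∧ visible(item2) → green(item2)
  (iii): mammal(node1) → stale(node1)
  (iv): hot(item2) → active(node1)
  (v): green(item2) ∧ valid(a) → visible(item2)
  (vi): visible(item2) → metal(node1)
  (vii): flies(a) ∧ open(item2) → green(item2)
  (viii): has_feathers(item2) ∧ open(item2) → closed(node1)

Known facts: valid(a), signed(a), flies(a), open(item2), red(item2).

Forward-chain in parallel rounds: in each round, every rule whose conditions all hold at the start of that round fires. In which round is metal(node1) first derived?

3

Round 1: (vii) [flies(a) ∧ open(item2) → green(item2)]. Adds green(item2).
Round 2: (i) [green(item2) ∧ signed(a) → locked(node1)]; (v) [green(item2) ∧ valid(a) → visible(item2)]. Adds locked(node1), visible(item2).
Round 3: (vi) [visible(item2) → metal(node1)]. Adds metal(node1).
metal(node1) first appears in round 3.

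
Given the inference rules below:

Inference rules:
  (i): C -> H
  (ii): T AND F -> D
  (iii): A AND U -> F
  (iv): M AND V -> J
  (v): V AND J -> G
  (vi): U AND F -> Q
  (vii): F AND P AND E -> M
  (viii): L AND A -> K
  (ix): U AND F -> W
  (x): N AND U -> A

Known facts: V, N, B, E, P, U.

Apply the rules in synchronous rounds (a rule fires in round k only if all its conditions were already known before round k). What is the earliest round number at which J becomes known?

Round 1: (x) [N AND U -> A]. New: A.
Round 2: (iii) [A AND U -> F]. New: F.
Round 3: (vi) [U AND F -> Q]; (vii) [F AND P AND E -> M]; (ix) [U AND F -> W]. New: Q, M, W.
Round 4: (iv) [M AND V -> J]. New: J.
J first appears in round 4.

4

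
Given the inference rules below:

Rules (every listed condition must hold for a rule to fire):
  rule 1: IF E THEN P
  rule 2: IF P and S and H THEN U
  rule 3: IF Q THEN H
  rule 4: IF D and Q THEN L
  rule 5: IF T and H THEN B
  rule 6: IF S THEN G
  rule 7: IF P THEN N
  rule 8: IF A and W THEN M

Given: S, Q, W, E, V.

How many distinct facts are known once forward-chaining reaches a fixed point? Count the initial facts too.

10

[1] rule 1 [IF E THEN P]; rule 3 [IF Q THEN H]; rule 6 [IF S THEN G]. ⇒ new: P, H, G.
[2] rule 2 [IF P and S and H THEN U]; rule 7 [IF P THEN N]. ⇒ new: U, N.
Closure: {E, G, H, N, P, Q, S, U, V, W} — 10 facts.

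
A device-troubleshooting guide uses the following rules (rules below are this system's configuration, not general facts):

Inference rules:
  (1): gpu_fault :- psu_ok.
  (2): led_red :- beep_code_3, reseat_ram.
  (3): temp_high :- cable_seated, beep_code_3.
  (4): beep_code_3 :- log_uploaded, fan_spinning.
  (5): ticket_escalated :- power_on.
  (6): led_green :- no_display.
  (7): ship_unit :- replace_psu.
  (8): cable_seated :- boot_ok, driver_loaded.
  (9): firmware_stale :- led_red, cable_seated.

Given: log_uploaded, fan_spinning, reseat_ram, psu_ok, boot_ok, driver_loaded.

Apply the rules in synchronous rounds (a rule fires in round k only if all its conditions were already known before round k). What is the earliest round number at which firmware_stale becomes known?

3

[1] (1) [gpu_fault :- psu_ok.]; (4) [beep_code_3 :- log_uploaded, fan_spinning.]; (8) [cable_seated :- boot_ok, driver_loaded.]. ⇒ new: gpu_fault, beep_code_3, cable_seated.
[2] (2) [led_red :- beep_code_3, reseat_ram.]; (3) [temp_high :- cable_seated, beep_code_3.]. ⇒ new: led_red, temp_high.
[3] (9) [firmware_stale :- led_red, cable_seated.]. ⇒ new: firmware_stale.
firmware_stale first appears in round 3.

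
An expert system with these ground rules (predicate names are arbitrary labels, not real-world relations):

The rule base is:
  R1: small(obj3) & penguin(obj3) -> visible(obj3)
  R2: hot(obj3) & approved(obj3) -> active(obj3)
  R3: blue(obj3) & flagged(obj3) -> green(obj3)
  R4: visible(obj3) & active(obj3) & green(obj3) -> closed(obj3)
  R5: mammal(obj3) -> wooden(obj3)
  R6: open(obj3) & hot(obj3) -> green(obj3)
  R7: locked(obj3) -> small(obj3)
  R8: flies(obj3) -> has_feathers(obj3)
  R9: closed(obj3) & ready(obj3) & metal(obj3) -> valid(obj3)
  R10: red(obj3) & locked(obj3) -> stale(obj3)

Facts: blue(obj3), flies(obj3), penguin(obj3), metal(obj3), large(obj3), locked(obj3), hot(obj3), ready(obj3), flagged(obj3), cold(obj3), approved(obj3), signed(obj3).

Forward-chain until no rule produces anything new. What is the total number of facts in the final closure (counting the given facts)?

Round 1: R2 [hot(obj3) & approved(obj3) -> active(obj3)]; R3 [blue(obj3) & flagged(obj3) -> green(obj3)]; R7 [locked(obj3) -> small(obj3)]; R8 [flies(obj3) -> has_feathers(obj3)]. New: active(obj3), green(obj3), small(obj3), has_feathers(obj3).
Round 2: R1 [small(obj3) & penguin(obj3) -> visible(obj3)]. New: visible(obj3).
Round 3: R4 [visible(obj3) & active(obj3) & green(obj3) -> closed(obj3)]. New: closed(obj3).
Round 4: R9 [closed(obj3) & ready(obj3) & metal(obj3) -> valid(obj3)]. New: valid(obj3).
Closure: {active(obj3), approved(obj3), blue(obj3), closed(obj3), cold(obj3), flagged(obj3), flies(obj3), green(obj3), has_feathers(obj3), hot(obj3), large(obj3), locked(obj3), metal(obj3), penguin(obj3), ready(obj3), signed(obj3), small(obj3), valid(obj3), visible(obj3)} — 19 facts.

19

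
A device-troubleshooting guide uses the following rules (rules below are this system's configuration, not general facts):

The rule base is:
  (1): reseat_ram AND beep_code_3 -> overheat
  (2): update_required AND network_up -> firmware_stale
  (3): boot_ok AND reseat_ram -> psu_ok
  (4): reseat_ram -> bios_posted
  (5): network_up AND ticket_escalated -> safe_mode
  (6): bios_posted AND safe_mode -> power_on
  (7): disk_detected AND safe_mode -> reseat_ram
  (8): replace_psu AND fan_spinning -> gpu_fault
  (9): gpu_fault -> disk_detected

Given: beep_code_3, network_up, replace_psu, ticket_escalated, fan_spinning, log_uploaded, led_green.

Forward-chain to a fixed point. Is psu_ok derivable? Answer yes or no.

no

Round 1 — (5), (8), derive safe_mode, gpu_fault.
Round 2 — (9), derive disk_detected.
Round 3 — (7), derive reseat_ram.
Round 4 — (1), (4), derive overheat, bios_posted.
Round 5 — (6), derive power_on.
Fixed point reached. psu_ok is concluded only by (3); (3) needs boot_ok (never derived).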